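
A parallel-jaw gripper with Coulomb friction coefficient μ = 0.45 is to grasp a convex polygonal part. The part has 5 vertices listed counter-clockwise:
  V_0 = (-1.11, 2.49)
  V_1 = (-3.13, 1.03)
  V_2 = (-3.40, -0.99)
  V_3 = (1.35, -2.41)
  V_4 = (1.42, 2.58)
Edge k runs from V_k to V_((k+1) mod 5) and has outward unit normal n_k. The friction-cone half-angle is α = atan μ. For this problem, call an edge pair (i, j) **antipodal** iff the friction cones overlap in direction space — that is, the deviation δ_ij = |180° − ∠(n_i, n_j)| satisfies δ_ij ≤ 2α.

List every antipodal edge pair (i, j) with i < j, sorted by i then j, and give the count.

count = 2; pairs: (1,3), (2,4)

α = atan 0.45 = 24.23°;  2α = 48.46°
n_0 = (-0.5858, +0.8105)
n_1 = (-0.9912, +0.1325)
n_2 = (-0.2864, -0.9581)
n_3 = (+0.9999, -0.0140)
n_4 = (-0.0356, +0.9994)
  (0,1): δ = 133.47°  ·
  (0,2): δ = 52.50°  ·
  (0,3): δ = 53.34°  ·
  (0,4): δ = 146.18°  ·
  (1,2): δ = 99.03°  ·
  (1,3): δ = 6.81°  ✓
  (1,4): δ = 99.65°  ·
  (2,3): δ = 74.16°  ·
  (2,4): δ = 18.68°  ✓
  (3,4): δ = 87.16°  ·
antipodal pairs: 2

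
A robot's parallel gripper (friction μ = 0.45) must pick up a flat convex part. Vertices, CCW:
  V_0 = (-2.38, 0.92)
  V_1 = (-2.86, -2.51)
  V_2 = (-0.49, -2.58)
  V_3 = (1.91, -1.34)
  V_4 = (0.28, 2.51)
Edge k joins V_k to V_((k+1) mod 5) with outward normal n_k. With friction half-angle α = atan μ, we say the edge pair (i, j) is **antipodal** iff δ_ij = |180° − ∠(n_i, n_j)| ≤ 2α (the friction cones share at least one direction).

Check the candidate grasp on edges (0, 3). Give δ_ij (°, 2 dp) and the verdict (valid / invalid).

α = atan 0.45 = 24.23°;  2α = 48.46°
edge 0: e_0 = (-0.48, -3.43);  n_0 = (-0.9903, +0.1386)
edge 3: e_3 = (-1.63, +3.85);  n_3 = (+0.9209, +0.3899)
∠(n_0, n_3) = 149.09°
δ = |180° − 149.09°| = 30.91°
30.91° ≤ 2α = 48.46°  →  valid

δ = 30.91°, valid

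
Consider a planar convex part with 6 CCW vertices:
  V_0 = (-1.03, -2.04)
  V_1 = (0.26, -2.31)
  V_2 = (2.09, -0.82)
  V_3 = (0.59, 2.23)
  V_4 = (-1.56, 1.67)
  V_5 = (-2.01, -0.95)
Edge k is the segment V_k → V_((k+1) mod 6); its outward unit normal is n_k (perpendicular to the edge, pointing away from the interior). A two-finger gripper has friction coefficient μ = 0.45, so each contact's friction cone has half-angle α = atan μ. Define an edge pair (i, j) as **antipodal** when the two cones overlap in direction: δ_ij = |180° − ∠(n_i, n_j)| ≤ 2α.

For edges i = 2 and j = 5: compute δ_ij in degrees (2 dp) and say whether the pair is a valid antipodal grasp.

α = atan 0.45 = 24.23°;  2α = 48.46°
edge 2: e_2 = (-1.50, +3.05);  n_2 = (+0.8973, +0.4413)
edge 5: e_5 = (+0.98, -1.09);  n_5 = (-0.7436, -0.6686)
∠(n_2, n_5) = 164.23°
δ = |180° − 164.23°| = 15.77°
15.77° ≤ 2α = 48.46°  →  valid

δ = 15.77°, valid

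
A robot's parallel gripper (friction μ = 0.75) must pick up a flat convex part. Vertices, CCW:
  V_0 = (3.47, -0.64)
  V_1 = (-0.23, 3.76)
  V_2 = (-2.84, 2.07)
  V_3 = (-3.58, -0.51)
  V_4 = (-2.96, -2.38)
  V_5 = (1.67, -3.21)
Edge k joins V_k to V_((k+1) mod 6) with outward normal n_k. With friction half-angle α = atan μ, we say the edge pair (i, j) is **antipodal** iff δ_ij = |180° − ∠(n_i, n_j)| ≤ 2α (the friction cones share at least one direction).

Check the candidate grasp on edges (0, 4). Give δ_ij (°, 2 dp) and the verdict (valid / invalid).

δ = 39.78°, valid

α = atan 0.75 = 36.87°;  2α = 73.74°
edge 0: e_0 = (-3.70, +4.40);  n_0 = (+0.7654, +0.6436)
edge 4: e_4 = (+4.63, -0.83);  n_4 = (-0.1765, -0.9843)
∠(n_0, n_4) = 140.22°
δ = |180° − 140.22°| = 39.78°
39.78° ≤ 2α = 73.74°  →  valid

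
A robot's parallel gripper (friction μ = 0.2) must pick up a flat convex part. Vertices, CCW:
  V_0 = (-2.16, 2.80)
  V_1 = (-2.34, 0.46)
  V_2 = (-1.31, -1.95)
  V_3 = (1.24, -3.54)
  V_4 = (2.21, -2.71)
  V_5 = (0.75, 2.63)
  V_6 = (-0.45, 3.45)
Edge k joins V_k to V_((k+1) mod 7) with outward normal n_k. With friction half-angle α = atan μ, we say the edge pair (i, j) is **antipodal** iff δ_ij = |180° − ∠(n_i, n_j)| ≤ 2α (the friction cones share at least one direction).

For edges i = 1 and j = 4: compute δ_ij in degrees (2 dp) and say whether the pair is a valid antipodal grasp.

α = atan 0.2 = 11.31°;  2α = 22.62°
edge 1: e_1 = (+1.03, -2.41);  n_1 = (-0.9195, -0.3930)
edge 4: e_4 = (-1.46, +5.34);  n_4 = (+0.9646, +0.2637)
∠(n_1, n_4) = 172.15°
δ = |180° − 172.15°| = 7.85°
7.85° ≤ 2α = 22.62°  →  valid

δ = 7.85°, valid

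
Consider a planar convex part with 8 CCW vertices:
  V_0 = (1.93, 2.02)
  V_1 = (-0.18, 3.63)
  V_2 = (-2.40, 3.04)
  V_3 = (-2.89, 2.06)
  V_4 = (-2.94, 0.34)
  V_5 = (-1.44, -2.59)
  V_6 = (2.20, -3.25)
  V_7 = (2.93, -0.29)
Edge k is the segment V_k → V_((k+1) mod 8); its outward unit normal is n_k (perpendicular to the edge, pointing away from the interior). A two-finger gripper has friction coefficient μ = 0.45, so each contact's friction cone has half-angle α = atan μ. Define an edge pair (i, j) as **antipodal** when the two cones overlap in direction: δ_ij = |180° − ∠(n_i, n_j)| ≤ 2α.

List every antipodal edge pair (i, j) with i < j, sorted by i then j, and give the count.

α = atan 0.45 = 24.23°;  2α = 48.46°
n_0 = (+0.6066, +0.7950)
n_1 = (-0.2568, +0.9665)
n_2 = (-0.8944, +0.4472)
n_3 = (-0.9996, +0.0291)
n_4 = (-0.8901, -0.4557)
n_5 = (-0.1784, -0.9840)
n_6 = (+0.9709, -0.2394)
n_7 = (+0.9177, +0.3973)
  (0,1): δ = 127.77°  ·
  (0,2): δ = 79.22°  ·
  (0,3): δ = 54.32°  ·
  (0,4): δ = 25.55°  ✓
  (0,5): δ = 27.07°  ✓
  (0,6): δ = 113.49°  ·
  (0,7): δ = 150.75°  ·
  (1,2): δ = 131.45°  ·
  (1,3): δ = 106.55°  ·
  (1,4): δ = 77.77°  ·
  (1,5): δ = 25.16°  ✓
  (1,6): δ = 61.26°  ·
  (1,7): δ = 98.52°  ·
  (2,3): δ = 155.10°  ·
  (2,4): δ = 126.32°  ·
  (2,5): δ = 73.71°  ·
  (2,6): δ = 12.71°  ✓
  (2,7): δ = 49.97°  ·
  (3,4): δ = 151.22°  ·
  (3,5): δ = 98.61°  ·
  (3,6): δ = 12.19°  ✓
  (3,7): δ = 25.07°  ✓
  (4,5): δ = 127.39°  ·
  (4,6): δ = 40.96°  ✓
  (4,7): δ = 3.70°  ✓
  (5,6): δ = 93.58°  ·
  (5,7): δ = 56.32°  ·
  (6,7): δ = 142.74°  ·
antipodal pairs: 8

count = 8; pairs: (0,4), (0,5), (1,5), (2,6), (3,6), (3,7), (4,6), (4,7)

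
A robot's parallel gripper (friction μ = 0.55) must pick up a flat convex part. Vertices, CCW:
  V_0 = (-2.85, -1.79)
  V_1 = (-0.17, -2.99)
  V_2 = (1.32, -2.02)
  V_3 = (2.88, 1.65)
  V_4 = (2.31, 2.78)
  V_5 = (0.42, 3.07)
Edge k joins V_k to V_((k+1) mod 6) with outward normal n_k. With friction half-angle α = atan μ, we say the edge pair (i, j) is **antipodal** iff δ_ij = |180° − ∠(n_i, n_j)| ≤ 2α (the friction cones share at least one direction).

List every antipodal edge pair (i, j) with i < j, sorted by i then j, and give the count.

α = atan 0.55 = 28.81°;  2α = 57.62°
n_0 = (-0.4087, -0.9127)
n_1 = (+0.5456, -0.8381)
n_2 = (+0.9203, -0.3912)
n_3 = (+0.8928, +0.4504)
n_4 = (+0.1517, +0.9884)
n_5 = (-0.8297, +0.5582)
  (0,1): δ = 122.81°  ·
  (0,2): δ = 88.91°  ·
  (0,3): δ = 39.11°  ✓
  (0,4): δ = 15.40°  ✓
  (0,5): δ = 80.19°  ·
  (1,2): δ = 146.09°  ·
  (1,3): δ = 96.30°  ·
  (1,4): δ = 41.79°  ✓
  (1,5): δ = 23.00°  ✓
  (2,3): δ = 130.20°  ·
  (2,4): δ = 75.69°  ·
  (2,5): δ = 10.91°  ✓
  (3,4): δ = 125.49°  ·
  (3,5): δ = 60.70°  ·
  (4,5): δ = 115.21°  ·
antipodal pairs: 5

count = 5; pairs: (0,3), (0,4), (1,4), (1,5), (2,5)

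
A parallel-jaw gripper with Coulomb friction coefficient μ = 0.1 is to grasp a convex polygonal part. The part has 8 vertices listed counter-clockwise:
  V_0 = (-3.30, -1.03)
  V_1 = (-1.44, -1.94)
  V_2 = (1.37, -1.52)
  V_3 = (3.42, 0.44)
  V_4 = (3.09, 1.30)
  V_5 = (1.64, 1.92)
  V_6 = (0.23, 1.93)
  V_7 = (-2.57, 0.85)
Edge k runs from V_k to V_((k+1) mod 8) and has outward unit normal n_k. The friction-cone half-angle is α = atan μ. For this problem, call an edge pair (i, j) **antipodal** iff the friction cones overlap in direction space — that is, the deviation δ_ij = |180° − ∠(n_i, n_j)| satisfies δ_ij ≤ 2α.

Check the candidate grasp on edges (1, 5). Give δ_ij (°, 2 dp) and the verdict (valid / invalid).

δ = 8.91°, valid

α = atan 0.1 = 5.71°;  2α = 11.42°
edge 1: e_1 = (+2.81, +0.42);  n_1 = (+0.1478, -0.9890)
edge 5: e_5 = (-1.41, +0.01);  n_5 = (+0.0071, +1.0000)
∠(n_1, n_5) = 171.09°
δ = |180° − 171.09°| = 8.91°
8.91° ≤ 2α = 11.42°  →  valid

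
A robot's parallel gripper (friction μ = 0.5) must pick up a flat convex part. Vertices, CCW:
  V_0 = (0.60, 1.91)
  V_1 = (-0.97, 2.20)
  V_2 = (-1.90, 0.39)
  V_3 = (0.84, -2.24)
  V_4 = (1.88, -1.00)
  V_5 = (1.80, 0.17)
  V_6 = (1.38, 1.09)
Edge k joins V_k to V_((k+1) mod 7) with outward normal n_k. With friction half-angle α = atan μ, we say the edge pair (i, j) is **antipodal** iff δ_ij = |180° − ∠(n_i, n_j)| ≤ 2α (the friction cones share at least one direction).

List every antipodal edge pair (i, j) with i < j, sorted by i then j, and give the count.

α = atan 0.5 = 26.57°;  2α = 53.13°
n_0 = (+0.1816, +0.9834)
n_1 = (-0.8895, +0.4570)
n_2 = (-0.6925, -0.7214)
n_3 = (+0.7662, -0.6426)
n_4 = (+0.9977, +0.0682)
n_5 = (+0.9097, +0.4153)
n_6 = (+0.7246, +0.6892)
  (0,1): δ = 106.73°  ·
  (0,2): δ = 33.36°  ✓
  (0,3): δ = 60.48°  ·
  (0,4): δ = 104.38°  ·
  (0,5): δ = 125.00°  ·
  (0,6): δ = 144.03°  ·
  (1,2): δ = 106.63°  ·
  (1,3): δ = 12.79°  ✓
  (1,4): δ = 31.11°  ✓
  (1,5): δ = 51.73°  ✓
  (1,6): δ = 70.76°  ·
  (2,3): δ = 86.16°  ·
  (2,4): δ = 42.26°  ✓
  (2,5): δ = 21.64°  ✓
  (2,6): δ = 2.61°  ✓
  (3,4): δ = 136.10°  ·
  (3,5): δ = 115.48°  ·
  (3,6): δ = 96.45°  ·
  (4,5): δ = 159.37°  ·
  (4,6): δ = 140.34°  ·
  (5,6): δ = 160.97°  ·
antipodal pairs: 7

count = 7; pairs: (0,2), (1,3), (1,4), (1,5), (2,4), (2,5), (2,6)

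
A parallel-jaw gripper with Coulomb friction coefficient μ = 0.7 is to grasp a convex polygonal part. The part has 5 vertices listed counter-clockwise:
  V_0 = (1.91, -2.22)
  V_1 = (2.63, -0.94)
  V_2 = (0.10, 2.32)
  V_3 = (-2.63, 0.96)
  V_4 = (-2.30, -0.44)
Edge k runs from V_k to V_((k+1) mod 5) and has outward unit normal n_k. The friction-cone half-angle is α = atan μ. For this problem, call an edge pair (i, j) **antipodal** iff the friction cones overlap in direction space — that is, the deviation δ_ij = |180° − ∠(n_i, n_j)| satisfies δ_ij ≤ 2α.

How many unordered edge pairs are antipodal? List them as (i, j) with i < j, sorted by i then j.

α = atan 0.7 = 34.99°;  2α = 69.98°
n_0 = (+0.8716, -0.4903)
n_1 = (+0.7900, +0.6131)
n_2 = (-0.4459, +0.8951)
n_3 = (-0.9733, -0.2294)
n_4 = (-0.3894, -0.9211)
  (0,1): δ = 112.83°  ·
  (0,2): δ = 34.16°  ✓
  (0,3): δ = 42.62°  ✓
  (0,4): δ = 96.44°  ·
  (1,2): δ = 101.33°  ·
  (1,3): δ = 24.55°  ✓
  (1,4): δ = 29.27°  ✓
  (2,3): δ = 103.22°  ·
  (2,4): δ = 49.40°  ✓
  (3,4): δ = 126.18°  ·
antipodal pairs: 5

count = 5; pairs: (0,2), (0,3), (1,3), (1,4), (2,4)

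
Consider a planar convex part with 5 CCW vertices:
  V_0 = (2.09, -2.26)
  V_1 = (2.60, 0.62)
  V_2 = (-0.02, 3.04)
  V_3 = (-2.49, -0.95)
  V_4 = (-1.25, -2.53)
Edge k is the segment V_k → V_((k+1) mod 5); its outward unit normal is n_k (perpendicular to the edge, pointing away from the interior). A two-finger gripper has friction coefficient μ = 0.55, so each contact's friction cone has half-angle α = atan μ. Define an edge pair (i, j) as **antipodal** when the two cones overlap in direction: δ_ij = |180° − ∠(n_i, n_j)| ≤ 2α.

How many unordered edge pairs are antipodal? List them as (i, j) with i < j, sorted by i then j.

α = atan 0.55 = 28.81°;  2α = 57.62°
n_0 = (+0.9847, -0.1744)
n_1 = (+0.6785, +0.7346)
n_2 = (-0.8503, +0.5264)
n_3 = (-0.7867, -0.6174)
n_4 = (+0.0806, -0.9967)
  (0,1): δ = 122.69°  ·
  (0,2): δ = 21.72°  ✓
  (0,3): δ = 48.17°  ✓
  (0,4): δ = 104.66°  ·
  (1,2): δ = 79.03°  ·
  (1,3): δ = 9.15°  ✓
  (1,4): δ = 47.35°  ✓
  (2,3): δ = 110.12°  ·
  (2,4): δ = 53.62°  ✓
  (3,4): δ = 123.50°  ·
antipodal pairs: 5

count = 5; pairs: (0,2), (0,3), (1,3), (1,4), (2,4)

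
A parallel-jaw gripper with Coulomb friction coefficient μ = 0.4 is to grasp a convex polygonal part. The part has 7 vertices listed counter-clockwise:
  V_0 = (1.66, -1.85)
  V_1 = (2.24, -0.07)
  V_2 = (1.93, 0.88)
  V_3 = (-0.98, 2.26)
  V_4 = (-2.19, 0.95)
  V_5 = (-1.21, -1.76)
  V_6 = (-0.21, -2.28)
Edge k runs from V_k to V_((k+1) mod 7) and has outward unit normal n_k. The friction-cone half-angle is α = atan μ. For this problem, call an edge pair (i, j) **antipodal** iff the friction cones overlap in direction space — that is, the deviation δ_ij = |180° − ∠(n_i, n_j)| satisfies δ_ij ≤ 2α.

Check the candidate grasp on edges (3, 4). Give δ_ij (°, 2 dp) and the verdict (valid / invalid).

δ = 117.39°, invalid

α = atan 0.4 = 21.80°;  2α = 43.60°
edge 3: e_3 = (-1.21, -1.31);  n_3 = (-0.7346, +0.6785)
edge 4: e_4 = (+0.98, -2.71);  n_4 = (-0.9404, -0.3401)
∠(n_3, n_4) = 62.61°
δ = |180° − 62.61°| = 117.39°
117.39° > 2α = 43.60°  →  invalid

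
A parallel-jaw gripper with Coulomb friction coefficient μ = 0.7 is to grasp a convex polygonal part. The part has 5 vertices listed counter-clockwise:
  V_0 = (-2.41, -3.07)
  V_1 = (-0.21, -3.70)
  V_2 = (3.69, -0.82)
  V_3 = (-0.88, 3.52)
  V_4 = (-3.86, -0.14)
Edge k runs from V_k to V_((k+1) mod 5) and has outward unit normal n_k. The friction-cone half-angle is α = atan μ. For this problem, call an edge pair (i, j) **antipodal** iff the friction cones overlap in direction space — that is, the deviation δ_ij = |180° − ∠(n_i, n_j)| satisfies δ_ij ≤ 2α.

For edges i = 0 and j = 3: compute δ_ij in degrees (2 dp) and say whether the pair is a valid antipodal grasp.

δ = 66.83°, valid

α = atan 0.7 = 34.99°;  2α = 69.98°
edge 0: e_0 = (+2.20, -0.63);  n_0 = (-0.2753, -0.9614)
edge 3: e_3 = (-2.98, -3.66);  n_3 = (-0.7755, +0.6314)
∠(n_0, n_3) = 113.17°
δ = |180° − 113.17°| = 66.83°
66.83° ≤ 2α = 69.98°  →  valid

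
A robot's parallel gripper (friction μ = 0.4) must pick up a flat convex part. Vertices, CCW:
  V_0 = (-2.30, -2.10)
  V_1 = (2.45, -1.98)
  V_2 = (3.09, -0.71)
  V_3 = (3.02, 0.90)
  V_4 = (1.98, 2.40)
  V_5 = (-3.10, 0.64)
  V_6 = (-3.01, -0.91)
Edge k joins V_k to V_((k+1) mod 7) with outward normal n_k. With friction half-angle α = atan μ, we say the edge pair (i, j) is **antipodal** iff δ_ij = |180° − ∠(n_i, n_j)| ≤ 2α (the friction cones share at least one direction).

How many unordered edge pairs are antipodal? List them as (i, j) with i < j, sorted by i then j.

count = 6; pairs: (0,4), (1,5), (2,5), (2,6), (3,5), (3,6)

α = atan 0.4 = 21.80°;  2α = 43.60°
n_0 = (+0.0253, -0.9997)
n_1 = (+0.8930, -0.4500)
n_2 = (+0.9991, +0.0434)
n_3 = (+0.8218, +0.5698)
n_4 = (-0.3274, +0.9449)
n_5 = (-0.9983, -0.0580)
n_6 = (-0.8588, -0.5124)
  (0,1): δ = 118.19°  ·
  (0,2): δ = 88.96°  ·
  (0,3): δ = 56.71°  ·
  (0,4): δ = 17.66°  ✓
  (0,5): δ = 91.88°  ·
  (0,6): δ = 119.37°  ·
  (1,2): δ = 150.77°  ·
  (1,3): δ = 118.52°  ·
  (1,4): δ = 44.15°  ·
  (1,5): δ = 30.07°  ✓
  (1,6): δ = 57.57°  ·
  (2,3): δ = 147.75°  ·
  (2,4): δ = 73.38°  ·
  (2,5): δ = 0.83°  ✓
  (2,6): δ = 28.33°  ✓
  (3,4): δ = 105.63°  ·
  (3,5): δ = 31.41°  ✓
  (3,6): δ = 3.91°  ✓
  (4,5): δ = 105.79°  ·
  (4,6): δ = 78.29°  ·
  (5,6): δ = 152.50°  ·
antipodal pairs: 6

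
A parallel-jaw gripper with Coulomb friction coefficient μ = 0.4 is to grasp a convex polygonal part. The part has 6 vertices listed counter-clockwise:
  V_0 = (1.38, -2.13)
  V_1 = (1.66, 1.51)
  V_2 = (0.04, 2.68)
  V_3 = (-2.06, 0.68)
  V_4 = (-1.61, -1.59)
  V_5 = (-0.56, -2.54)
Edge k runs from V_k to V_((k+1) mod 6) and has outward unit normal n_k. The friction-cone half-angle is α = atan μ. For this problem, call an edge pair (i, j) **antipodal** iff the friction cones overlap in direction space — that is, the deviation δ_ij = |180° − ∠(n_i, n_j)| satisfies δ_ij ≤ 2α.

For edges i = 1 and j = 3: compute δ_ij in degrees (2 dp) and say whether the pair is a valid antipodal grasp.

α = atan 0.4 = 21.80°;  2α = 43.60°
edge 1: e_1 = (-1.62, +1.17);  n_1 = (+0.5855, +0.8107)
edge 3: e_3 = (+0.45, -2.27);  n_3 = (-0.9809, -0.1945)
∠(n_1, n_3) = 137.05°
δ = |180° − 137.05°| = 42.95°
42.95° ≤ 2α = 43.60°  →  valid

δ = 42.95°, valid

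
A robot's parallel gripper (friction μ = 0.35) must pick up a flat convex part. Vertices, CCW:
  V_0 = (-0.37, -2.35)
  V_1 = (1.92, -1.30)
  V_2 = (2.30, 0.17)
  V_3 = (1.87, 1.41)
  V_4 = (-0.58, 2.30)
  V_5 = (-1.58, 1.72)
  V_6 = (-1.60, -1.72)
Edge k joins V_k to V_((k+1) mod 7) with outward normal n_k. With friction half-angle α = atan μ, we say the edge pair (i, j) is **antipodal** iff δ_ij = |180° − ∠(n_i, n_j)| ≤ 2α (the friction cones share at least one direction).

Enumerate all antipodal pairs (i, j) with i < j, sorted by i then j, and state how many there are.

α = atan 0.35 = 19.29°;  2α = 38.58°
n_0 = (+0.4168, -0.9090)
n_1 = (+0.9682, -0.2503)
n_2 = (+0.9448, +0.3276)
n_3 = (+0.3414, +0.9399)
n_4 = (-0.5017, +0.8650)
n_5 = (-1.0000, +0.0058)
n_6 = (-0.4559, -0.8900)
  (0,1): δ = 129.13°  ·
  (0,2): δ = 95.51°  ·
  (0,3): δ = 44.60°  ·
  (0,4): δ = 5.48°  ✓
  (0,5): δ = 65.03°  ·
  (0,6): δ = 128.25°  ·
  (1,2): δ = 146.38°  ·
  (1,3): δ = 95.47°  ·
  (1,4): δ = 45.39°  ·
  (1,5): δ = 14.16°  ✓
  (1,6): δ = 77.37°  ·
  (2,3): δ = 129.09°  ·
  (2,4): δ = 79.01°  ·
  (2,5): δ = 19.46°  ✓
  (2,6): δ = 43.75°  ·
  (3,4): δ = 129.92°  ·
  (3,5): δ = 70.37°  ·
  (3,6): δ = 7.16°  ✓
  (4,5): δ = 120.45°  ·
  (4,6): δ = 57.24°  ·
  (5,6): δ = 116.79°  ·
antipodal pairs: 4

count = 4; pairs: (0,4), (1,5), (2,5), (3,6)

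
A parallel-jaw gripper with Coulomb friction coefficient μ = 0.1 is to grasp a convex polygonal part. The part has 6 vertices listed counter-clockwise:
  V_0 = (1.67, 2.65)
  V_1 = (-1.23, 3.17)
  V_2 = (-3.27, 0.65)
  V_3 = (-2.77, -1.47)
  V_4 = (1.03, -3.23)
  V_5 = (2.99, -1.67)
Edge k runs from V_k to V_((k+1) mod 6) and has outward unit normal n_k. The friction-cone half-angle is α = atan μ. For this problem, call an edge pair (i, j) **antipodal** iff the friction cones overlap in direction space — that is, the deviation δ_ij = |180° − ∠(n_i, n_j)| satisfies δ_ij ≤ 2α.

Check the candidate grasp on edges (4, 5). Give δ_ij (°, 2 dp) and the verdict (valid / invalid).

δ = 111.53°, invalid

α = atan 0.1 = 5.71°;  2α = 11.42°
edge 4: e_4 = (+1.96, +1.56);  n_4 = (+0.6227, -0.7824)
edge 5: e_5 = (-1.32, +4.32);  n_5 = (+0.9564, +0.2922)
∠(n_4, n_5) = 68.47°
δ = |180° − 68.47°| = 111.53°
111.53° > 2α = 11.42°  →  invalid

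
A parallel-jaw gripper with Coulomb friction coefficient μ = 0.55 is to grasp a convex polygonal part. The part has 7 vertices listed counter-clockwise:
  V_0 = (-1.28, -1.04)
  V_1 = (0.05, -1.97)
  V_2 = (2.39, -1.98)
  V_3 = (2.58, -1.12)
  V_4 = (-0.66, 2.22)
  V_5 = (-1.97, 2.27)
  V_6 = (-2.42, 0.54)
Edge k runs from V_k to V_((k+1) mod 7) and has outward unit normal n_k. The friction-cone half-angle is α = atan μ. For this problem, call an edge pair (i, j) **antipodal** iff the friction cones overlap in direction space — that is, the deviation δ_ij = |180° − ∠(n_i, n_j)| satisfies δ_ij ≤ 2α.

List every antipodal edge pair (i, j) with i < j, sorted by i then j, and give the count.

α = atan 0.55 = 28.81°;  2α = 57.62°
n_0 = (-0.5730, -0.8195)
n_1 = (-0.0043, -1.0000)
n_2 = (+0.9765, -0.2157)
n_3 = (+0.7178, +0.6963)
n_4 = (+0.0381, +0.9993)
n_5 = (-0.9678, +0.2517)
n_6 = (-0.8109, -0.5851)
  (0,1): δ = 145.28°  ·
  (0,2): δ = 67.50°  ·
  (0,3): δ = 10.91°  ✓
  (0,4): δ = 32.78°  ✓
  (0,5): δ = 110.38°  ·
  (0,6): δ = 160.77°  ·
  (1,2): δ = 102.21°  ·
  (1,3): δ = 45.63°  ✓
  (1,4): δ = 1.94°  ✓
  (1,5): δ = 75.66°  ·
  (1,6): δ = 126.06°  ·
  (2,3): δ = 123.41°  ·
  (2,4): δ = 79.73°  ·
  (2,5): δ = 2.12°  ✓
  (2,6): δ = 48.27°  ✓
  (3,4): δ = 136.32°  ·
  (3,5): δ = 58.71°  ·
  (3,6): δ = 8.32°  ✓
  (4,5): δ = 102.39°  ·
  (4,6): δ = 52.00°  ✓
  (5,6): δ = 129.61°  ·
antipodal pairs: 8

count = 8; pairs: (0,3), (0,4), (1,3), (1,4), (2,5), (2,6), (3,6), (4,6)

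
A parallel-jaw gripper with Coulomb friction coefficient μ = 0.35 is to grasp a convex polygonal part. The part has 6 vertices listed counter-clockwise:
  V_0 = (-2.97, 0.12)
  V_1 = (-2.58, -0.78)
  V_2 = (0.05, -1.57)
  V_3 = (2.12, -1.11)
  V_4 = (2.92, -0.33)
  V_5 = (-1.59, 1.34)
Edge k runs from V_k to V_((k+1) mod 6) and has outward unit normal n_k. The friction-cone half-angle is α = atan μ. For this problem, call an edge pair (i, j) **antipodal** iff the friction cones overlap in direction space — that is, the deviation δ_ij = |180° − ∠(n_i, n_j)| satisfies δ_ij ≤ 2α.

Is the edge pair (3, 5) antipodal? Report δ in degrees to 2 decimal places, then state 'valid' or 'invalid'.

α = atan 0.35 = 19.29°;  2α = 38.58°
edge 3: e_3 = (+0.80, +0.78);  n_3 = (+0.6981, -0.7160)
edge 5: e_5 = (-1.38, -1.22);  n_5 = (-0.6623, +0.7492)
∠(n_3, n_5) = 177.20°
δ = |180° − 177.20°| = 2.80°
2.80° ≤ 2α = 38.58°  →  valid

δ = 2.80°, valid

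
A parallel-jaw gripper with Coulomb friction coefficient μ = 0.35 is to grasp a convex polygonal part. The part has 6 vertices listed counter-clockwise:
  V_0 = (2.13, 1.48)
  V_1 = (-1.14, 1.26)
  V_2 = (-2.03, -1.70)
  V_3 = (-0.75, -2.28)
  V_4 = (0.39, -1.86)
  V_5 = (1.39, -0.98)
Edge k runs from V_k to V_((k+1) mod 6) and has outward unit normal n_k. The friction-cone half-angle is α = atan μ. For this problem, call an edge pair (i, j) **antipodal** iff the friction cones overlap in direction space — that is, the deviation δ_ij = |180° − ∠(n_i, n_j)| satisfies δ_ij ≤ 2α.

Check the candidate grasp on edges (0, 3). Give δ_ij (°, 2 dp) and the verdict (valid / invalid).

δ = 16.38°, valid

α = atan 0.35 = 19.29°;  2α = 38.58°
edge 0: e_0 = (-3.27, -0.22);  n_0 = (-0.0671, +0.9977)
edge 3: e_3 = (+1.14, +0.42);  n_3 = (+0.3457, -0.9383)
∠(n_0, n_3) = 163.62°
δ = |180° − 163.62°| = 16.38°
16.38° ≤ 2α = 38.58°  →  valid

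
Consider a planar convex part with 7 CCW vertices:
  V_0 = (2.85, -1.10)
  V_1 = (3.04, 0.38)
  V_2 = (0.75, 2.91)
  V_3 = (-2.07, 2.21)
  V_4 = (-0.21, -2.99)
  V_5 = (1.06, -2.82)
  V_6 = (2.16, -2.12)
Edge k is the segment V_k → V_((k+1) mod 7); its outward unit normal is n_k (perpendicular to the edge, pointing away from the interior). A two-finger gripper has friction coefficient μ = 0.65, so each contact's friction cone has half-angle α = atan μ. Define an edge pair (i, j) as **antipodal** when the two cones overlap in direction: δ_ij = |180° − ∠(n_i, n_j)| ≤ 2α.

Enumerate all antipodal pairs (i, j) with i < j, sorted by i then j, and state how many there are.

count = 7; pairs: (0,3), (1,3), (1,4), (2,4), (2,5), (2,6), (3,6)

α = atan 0.65 = 33.02°;  2α = 66.05°
n_0 = (+0.9919, -0.1273)
n_1 = (+0.7414, +0.6711)
n_2 = (-0.2409, +0.9705)
n_3 = (-0.9416, -0.3368)
n_4 = (+0.1327, -0.9912)
n_5 = (+0.5369, -0.8437)
n_6 = (+0.8283, -0.5603)
  (0,1): δ = 130.54°  ·
  (0,2): δ = 68.74°  ·
  (0,3): δ = 27.00°  ✓
  (0,4): δ = 104.94°  ·
  (0,5): δ = 129.79°  ·
  (0,6): δ = 153.24°  ·
  (1,2): δ = 118.21°  ·
  (1,3): δ = 22.47°  ✓
  (1,4): δ = 55.47°  ✓
  (1,5): δ = 80.32°  ·
  (1,6): δ = 103.77°  ·
  (2,3): δ = 84.26°  ·
  (2,4): δ = 6.32°  ✓
  (2,5): δ = 18.53°  ✓
  (2,6): δ = 41.98°  ✓
  (3,4): δ = 102.06°  ·
  (3,5): δ = 77.21°  ·
  (3,6): δ = 53.76°  ✓
  (4,5): δ = 155.15°  ·
  (4,6): δ = 131.70°  ·
  (5,6): δ = 156.55°  ·
antipodal pairs: 7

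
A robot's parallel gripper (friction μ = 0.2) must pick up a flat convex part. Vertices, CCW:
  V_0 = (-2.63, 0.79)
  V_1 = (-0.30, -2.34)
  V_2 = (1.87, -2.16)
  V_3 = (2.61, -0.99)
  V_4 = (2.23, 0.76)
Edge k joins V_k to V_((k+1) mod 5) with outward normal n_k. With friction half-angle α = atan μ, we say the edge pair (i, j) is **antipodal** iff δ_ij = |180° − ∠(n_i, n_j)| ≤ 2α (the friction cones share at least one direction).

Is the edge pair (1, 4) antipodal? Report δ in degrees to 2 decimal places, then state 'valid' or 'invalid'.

α = atan 0.2 = 11.31°;  2α = 22.62°
edge 1: e_1 = (+2.17, +0.18);  n_1 = (+0.0827, -0.9966)
edge 4: e_4 = (-4.86, +0.03);  n_4 = (+0.0062, +1.0000)
∠(n_1, n_4) = 174.90°
δ = |180° − 174.90°| = 5.10°
5.10° ≤ 2α = 22.62°  →  valid

δ = 5.10°, valid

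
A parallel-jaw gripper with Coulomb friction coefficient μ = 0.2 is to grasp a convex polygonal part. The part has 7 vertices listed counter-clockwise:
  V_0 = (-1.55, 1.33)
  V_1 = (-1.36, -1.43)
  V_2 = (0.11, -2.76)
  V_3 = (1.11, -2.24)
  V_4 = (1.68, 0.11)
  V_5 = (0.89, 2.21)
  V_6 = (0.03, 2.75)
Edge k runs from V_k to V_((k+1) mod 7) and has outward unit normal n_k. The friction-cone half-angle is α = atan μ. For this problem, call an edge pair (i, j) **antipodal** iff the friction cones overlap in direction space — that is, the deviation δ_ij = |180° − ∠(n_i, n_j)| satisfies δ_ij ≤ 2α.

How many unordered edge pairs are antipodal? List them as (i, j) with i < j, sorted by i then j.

count = 4; pairs: (0,3), (0,4), (1,5), (2,6)

α = atan 0.2 = 11.31°;  2α = 22.62°
n_0 = (-0.9976, -0.0687)
n_1 = (-0.6709, -0.7415)
n_2 = (+0.4614, -0.8872)
n_3 = (+0.9718, -0.2357)
n_4 = (+0.9360, +0.3521)
n_5 = (+0.5318, +0.8469)
n_6 = (-0.6684, +0.7438)
  (0,1): δ = 136.08°  ·
  (0,2): δ = 66.46°  ·
  (0,3): δ = 17.57°  ✓
  (0,4): δ = 16.68°  ✓
  (0,5): δ = 53.94°  ·
  (0,6): δ = 128.01°  ·
  (1,2): δ = 110.39°  ·
  (1,3): δ = 61.50°  ·
  (1,4): δ = 27.25°  ·
  (1,5): δ = 10.01°  ✓
  (1,6): δ = 84.08°  ·
  (2,3): δ = 131.11°  ·
  (2,4): δ = 96.86°  ·
  (2,5): δ = 59.60°  ·
  (2,6): δ = 14.47°  ✓
  (3,4): δ = 145.75°  ·
  (3,5): δ = 108.49°  ·
  (3,6): δ = 34.42°  ·
  (4,5): δ = 142.74°  ·
  (4,6): δ = 68.67°  ·
  (5,6): δ = 105.93°  ·
antipodal pairs: 4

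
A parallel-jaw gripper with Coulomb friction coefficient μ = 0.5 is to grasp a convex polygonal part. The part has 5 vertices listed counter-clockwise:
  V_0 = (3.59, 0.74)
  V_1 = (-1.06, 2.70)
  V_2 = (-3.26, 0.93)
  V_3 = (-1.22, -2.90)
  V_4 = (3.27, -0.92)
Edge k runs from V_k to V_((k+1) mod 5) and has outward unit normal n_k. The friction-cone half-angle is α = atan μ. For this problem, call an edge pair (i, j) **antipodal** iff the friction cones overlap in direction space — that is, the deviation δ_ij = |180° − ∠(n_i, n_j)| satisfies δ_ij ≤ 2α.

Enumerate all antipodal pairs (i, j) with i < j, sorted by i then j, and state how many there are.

count = 5; pairs: (0,2), (0,3), (1,3), (1,4), (2,4)

α = atan 0.5 = 26.57°;  2α = 53.13°
n_0 = (+0.3884, +0.9215)
n_1 = (-0.6269, +0.7791)
n_2 = (-0.8826, -0.4701)
n_3 = (+0.4035, -0.9150)
n_4 = (+0.9819, -0.1893)
  (0,1): δ = 118.33°  ·
  (0,2): δ = 39.10°  ✓
  (0,3): δ = 46.65°  ✓
  (0,4): δ = 101.94°  ·
  (1,2): δ = 100.78°  ·
  (1,3): δ = 15.02°  ✓
  (1,4): δ = 40.27°  ✓
  (2,3): δ = 94.24°  ·
  (2,4): δ = 38.95°  ✓
  (3,4): δ = 124.71°  ·
antipodal pairs: 5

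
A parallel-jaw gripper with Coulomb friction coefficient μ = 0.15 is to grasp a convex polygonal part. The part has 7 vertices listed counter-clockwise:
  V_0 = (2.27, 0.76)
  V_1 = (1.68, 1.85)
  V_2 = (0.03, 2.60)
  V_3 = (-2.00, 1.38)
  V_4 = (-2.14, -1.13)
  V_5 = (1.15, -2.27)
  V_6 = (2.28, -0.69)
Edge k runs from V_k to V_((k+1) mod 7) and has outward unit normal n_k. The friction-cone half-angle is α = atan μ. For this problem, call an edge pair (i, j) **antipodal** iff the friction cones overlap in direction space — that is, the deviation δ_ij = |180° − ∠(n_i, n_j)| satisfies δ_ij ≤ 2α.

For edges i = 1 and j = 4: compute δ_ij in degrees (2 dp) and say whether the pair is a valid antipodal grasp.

α = atan 0.15 = 8.53°;  2α = 17.06°
edge 1: e_1 = (-1.65, +0.75);  n_1 = (+0.4138, +0.9104)
edge 4: e_4 = (+3.29, -1.14);  n_4 = (-0.3274, -0.9449)
∠(n_1, n_4) = 174.67°
δ = |180° − 174.67°| = 5.33°
5.33° ≤ 2α = 17.06°  →  valid

δ = 5.33°, valid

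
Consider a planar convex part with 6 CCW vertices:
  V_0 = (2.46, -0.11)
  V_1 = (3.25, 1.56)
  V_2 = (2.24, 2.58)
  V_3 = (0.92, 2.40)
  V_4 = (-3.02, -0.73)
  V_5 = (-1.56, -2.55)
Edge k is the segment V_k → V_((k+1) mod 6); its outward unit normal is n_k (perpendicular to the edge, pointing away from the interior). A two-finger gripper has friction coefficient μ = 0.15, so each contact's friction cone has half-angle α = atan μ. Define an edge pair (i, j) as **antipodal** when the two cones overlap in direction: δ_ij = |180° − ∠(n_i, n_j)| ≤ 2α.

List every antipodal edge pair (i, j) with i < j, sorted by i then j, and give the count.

count = 2; pairs: (1,4), (3,5)

α = atan 0.15 = 8.53°;  2α = 17.06°
n_0 = (+0.9040, -0.4276)
n_1 = (+0.7106, +0.7036)
n_2 = (-0.1351, +0.9908)
n_3 = (-0.6220, +0.7830)
n_4 = (-0.7800, -0.6257)
n_5 = (+0.5189, -0.8549)
  (0,1): δ = 109.97°  ·
  (0,2): δ = 56.92°  ·
  (0,3): δ = 26.22°  ·
  (0,4): δ = 64.05°  ·
  (0,5): δ = 146.57°  ·
  (1,2): δ = 126.95°  ·
  (1,3): δ = 96.25°  ·
  (1,4): δ = 5.98°  ✓
  (1,5): δ = 76.54°  ·
  (2,3): δ = 149.30°  ·
  (2,4): δ = 59.03°  ·
  (2,5): δ = 23.49°  ·
  (3,4): δ = 89.73°  ·
  (3,5): δ = 7.21°  ✓
  (4,5): δ = 97.48°  ·
antipodal pairs: 2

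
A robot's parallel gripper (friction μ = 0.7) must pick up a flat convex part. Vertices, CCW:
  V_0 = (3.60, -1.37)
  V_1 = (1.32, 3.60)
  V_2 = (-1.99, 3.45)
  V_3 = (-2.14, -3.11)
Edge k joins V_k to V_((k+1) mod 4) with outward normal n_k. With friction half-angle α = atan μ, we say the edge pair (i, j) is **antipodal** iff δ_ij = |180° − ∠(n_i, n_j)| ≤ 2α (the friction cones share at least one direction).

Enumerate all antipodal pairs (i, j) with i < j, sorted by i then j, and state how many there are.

count = 2; pairs: (0,2), (1,3)

α = atan 0.7 = 34.99°;  2α = 69.98°
n_0 = (+0.9089, +0.4170)
n_1 = (-0.0453, +0.9990)
n_2 = (-0.9997, +0.0229)
n_3 = (+0.2901, -0.9570)
  (0,1): δ = 112.05°  ·
  (0,2): δ = 25.95°  ✓
  (0,3): δ = 82.22°  ·
  (1,2): δ = 93.90°  ·
  (1,3): δ = 14.27°  ✓
  (2,3): δ = 71.83°  ·
antipodal pairs: 2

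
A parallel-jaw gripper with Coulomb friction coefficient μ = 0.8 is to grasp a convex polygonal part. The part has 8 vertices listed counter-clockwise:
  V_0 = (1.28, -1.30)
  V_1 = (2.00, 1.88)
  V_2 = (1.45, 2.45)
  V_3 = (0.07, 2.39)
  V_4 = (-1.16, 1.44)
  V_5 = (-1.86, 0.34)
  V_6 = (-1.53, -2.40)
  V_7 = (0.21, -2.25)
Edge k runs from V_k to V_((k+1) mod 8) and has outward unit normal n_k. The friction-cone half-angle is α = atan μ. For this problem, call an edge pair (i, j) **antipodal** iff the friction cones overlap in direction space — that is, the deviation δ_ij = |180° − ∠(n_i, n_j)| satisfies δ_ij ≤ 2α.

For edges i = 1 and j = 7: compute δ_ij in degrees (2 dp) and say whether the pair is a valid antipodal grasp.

δ = 87.62°, invalid

α = atan 0.8 = 38.66°;  2α = 77.32°
edge 1: e_1 = (-0.55, +0.57);  n_1 = (+0.7196, +0.6944)
edge 7: e_7 = (+1.07, +0.95);  n_7 = (+0.6639, -0.7478)
∠(n_1, n_7) = 92.38°
δ = |180° − 92.38°| = 87.62°
87.62° > 2α = 77.32°  →  invalid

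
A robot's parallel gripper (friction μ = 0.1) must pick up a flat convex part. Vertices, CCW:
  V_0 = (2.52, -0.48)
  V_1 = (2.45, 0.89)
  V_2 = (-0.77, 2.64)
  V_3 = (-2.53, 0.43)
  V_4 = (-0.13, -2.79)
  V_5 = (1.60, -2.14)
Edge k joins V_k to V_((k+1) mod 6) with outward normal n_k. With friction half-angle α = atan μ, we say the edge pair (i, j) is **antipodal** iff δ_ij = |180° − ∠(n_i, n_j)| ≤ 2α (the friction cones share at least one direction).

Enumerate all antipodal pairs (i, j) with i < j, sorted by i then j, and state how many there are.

count = 1; pairs: (2,5)

α = atan 0.1 = 5.71°;  2α = 11.42°
n_0 = (+0.9987, +0.0510)
n_1 = (+0.4775, +0.8786)
n_2 = (-0.7822, +0.6230)
n_3 = (-0.8018, -0.5976)
n_4 = (+0.3517, -0.9361)
n_5 = (+0.8747, -0.4847)
  (0,1): δ = 121.45°  ·
  (0,2): δ = 41.46°  ·
  (0,3): δ = 33.77°  ·
  (0,4): δ = 107.67°  ·
  (0,5): δ = 148.08°  ·
  (1,2): δ = 100.01°  ·
  (1,3): δ = 24.78°  ·
  (1,4): δ = 49.12°  ·
  (1,5): δ = 89.53°  ·
  (2,3): δ = 104.77°  ·
  (2,4): δ = 30.87°  ·
  (2,5): δ = 9.54°  ✓
  (3,4): δ = 106.11°  ·
  (3,5): δ = 65.69°  ·
  (4,5): δ = 139.59°  ·
antipodal pairs: 1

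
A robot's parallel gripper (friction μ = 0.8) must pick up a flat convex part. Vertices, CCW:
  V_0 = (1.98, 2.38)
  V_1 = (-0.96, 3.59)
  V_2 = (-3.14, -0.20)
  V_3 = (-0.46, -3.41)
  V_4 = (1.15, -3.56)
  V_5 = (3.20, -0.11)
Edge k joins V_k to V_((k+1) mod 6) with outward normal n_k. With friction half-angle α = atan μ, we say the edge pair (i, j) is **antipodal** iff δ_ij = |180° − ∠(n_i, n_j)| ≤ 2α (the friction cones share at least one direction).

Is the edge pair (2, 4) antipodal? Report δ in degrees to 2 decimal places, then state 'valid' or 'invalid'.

α = atan 0.8 = 38.66°;  2α = 77.32°
edge 2: e_2 = (+2.68, -3.21);  n_2 = (-0.7676, -0.6409)
edge 4: e_4 = (+2.05, +3.45);  n_4 = (+0.8597, -0.5108)
∠(n_2, n_4) = 109.42°
δ = |180° − 109.42°| = 70.58°
70.58° ≤ 2α = 77.32°  →  valid

δ = 70.58°, valid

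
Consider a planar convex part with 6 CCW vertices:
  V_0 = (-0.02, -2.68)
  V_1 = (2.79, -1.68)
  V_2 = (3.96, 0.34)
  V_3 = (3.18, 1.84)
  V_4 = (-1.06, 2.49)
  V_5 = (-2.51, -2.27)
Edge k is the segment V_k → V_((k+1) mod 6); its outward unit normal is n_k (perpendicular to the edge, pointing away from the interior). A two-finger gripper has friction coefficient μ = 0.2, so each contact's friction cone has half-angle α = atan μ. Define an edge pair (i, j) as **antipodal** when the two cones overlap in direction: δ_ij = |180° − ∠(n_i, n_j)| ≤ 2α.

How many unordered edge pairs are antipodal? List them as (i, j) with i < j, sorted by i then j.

count = 2; pairs: (1,4), (3,5)

α = atan 0.2 = 11.31°;  2α = 22.62°
n_0 = (+0.3353, -0.9421)
n_1 = (+0.8653, -0.5012)
n_2 = (+0.8872, +0.4614)
n_3 = (+0.1515, +0.9885)
n_4 = (-0.9566, +0.2914)
n_5 = (-0.1625, -0.9867)
  (0,1): δ = 139.67°  ·
  (0,2): δ = 82.11°  ·
  (0,3): δ = 28.30°  ·
  (0,4): δ = 53.47°  ·
  (0,5): δ = 151.06°  ·
  (1,2): δ = 122.45°  ·
  (1,3): δ = 68.64°  ·
  (1,4): δ = 13.14°  ✓
  (1,5): δ = 110.73°  ·
  (2,3): δ = 126.19°  ·
  (2,4): δ = 44.42°  ·
  (2,5): δ = 53.18°  ·
  (3,4): δ = 98.23°  ·
  (3,5): δ = 0.63°  ✓
  (4,5): δ = 82.41°  ·
antipodal pairs: 2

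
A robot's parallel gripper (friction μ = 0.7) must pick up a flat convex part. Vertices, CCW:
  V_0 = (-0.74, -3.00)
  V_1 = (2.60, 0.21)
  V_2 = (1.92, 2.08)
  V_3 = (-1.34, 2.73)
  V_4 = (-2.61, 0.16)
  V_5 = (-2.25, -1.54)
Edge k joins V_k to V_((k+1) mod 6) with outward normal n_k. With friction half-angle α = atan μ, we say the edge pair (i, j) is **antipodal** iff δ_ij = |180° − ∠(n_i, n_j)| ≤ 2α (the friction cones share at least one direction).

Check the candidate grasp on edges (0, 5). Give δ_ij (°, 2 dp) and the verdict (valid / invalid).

α = atan 0.7 = 34.99°;  2α = 69.98°
edge 0: e_0 = (+3.34, +3.21);  n_0 = (+0.6929, -0.7210)
edge 5: e_5 = (+1.51, -1.46);  n_5 = (-0.6951, -0.7189)
∠(n_0, n_5) = 87.90°
δ = |180° − 87.90°| = 92.10°
92.10° > 2α = 69.98°  →  invalid

δ = 92.10°, invalid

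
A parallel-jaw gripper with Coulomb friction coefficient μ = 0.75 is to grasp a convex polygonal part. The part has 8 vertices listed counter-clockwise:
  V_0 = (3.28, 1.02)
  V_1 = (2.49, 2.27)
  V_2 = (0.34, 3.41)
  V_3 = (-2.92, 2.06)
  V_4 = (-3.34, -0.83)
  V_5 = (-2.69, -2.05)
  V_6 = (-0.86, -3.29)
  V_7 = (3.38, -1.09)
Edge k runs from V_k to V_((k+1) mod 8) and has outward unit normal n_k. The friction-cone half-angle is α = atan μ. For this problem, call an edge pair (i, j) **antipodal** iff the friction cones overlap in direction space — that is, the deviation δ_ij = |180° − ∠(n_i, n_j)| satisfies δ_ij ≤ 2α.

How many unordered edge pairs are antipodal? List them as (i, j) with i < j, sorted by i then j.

count = 14; pairs: (0,3), (0,4), (0,5), (1,3), (1,4), (1,5), (1,6), (2,5), (2,6), (2,7), (3,6), (3,7), (4,7), (5,7)

α = atan 0.75 = 36.87°;  2α = 73.74°
n_0 = (+0.8453, +0.5342)
n_1 = (+0.4685, +0.8835)
n_2 = (-0.3826, +0.9239)
n_3 = (-0.9896, +0.1438)
n_4 = (-0.8826, -0.4702)
n_5 = (-0.5609, -0.8279)
n_6 = (+0.4606, -0.8876)
n_7 = (+0.9989, +0.0473)
  (0,1): δ = 150.23°  ·
  (0,2): δ = 99.80°  ·
  (0,3): δ = 40.56°  ✓
  (0,4): δ = 4.24°  ✓
  (0,5): δ = 23.59°  ✓
  (0,6): δ = 85.13°  ·
  (0,7): δ = 150.42°  ·
  (1,2): δ = 129.57°  ·
  (1,3): δ = 70.33°  ✓
  (1,4): δ = 34.02°  ✓
  (1,5): δ = 6.19°  ✓
  (1,6): δ = 55.36°  ✓
  (1,7): δ = 120.65°  ·
  (2,3): δ = 120.76°  ·
  (2,4): δ = 84.45°  ·
  (2,5): δ = 56.62°  ✓
  (2,6): δ = 4.93°  ✓
  (2,7): δ = 70.22°  ✓
  (3,4): δ = 143.68°  ·
  (3,5): δ = 115.85°  ·
  (3,6): δ = 54.31°  ✓
  (3,7): δ = 10.98°  ✓
  (4,5): δ = 152.17°  ·
  (4,6): δ = 90.62°  ·
  (4,7): δ = 25.33°  ✓
  (5,6): δ = 118.46°  ·
  (5,7): δ = 53.17°  ✓
  (6,7): δ = 114.71°  ·
antipodal pairs: 14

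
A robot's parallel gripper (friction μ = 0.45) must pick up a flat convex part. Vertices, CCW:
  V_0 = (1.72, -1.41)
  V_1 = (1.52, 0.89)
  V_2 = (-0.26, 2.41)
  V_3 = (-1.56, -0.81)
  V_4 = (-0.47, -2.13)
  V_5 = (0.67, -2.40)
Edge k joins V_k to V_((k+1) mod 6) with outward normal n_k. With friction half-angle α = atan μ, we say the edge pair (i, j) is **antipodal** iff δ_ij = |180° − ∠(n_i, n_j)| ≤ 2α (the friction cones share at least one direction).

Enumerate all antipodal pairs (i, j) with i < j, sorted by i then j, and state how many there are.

count = 5; pairs: (0,2), (0,3), (1,3), (1,4), (2,5)

α = atan 0.45 = 24.23°;  2α = 48.46°
n_0 = (+0.9962, +0.0866)
n_1 = (+0.6494, +0.7605)
n_2 = (-0.9273, +0.3744)
n_3 = (-0.7711, -0.6367)
n_4 = (-0.2305, -0.9731)
n_5 = (+0.6860, -0.7276)
  (0,1): δ = 135.46°  ·
  (0,2): δ = 26.95°  ✓
  (0,3): δ = 34.58°  ✓
  (0,4): δ = 71.71°  ·
  (0,5): δ = 128.35°  ·
  (1,2): δ = 71.49°  ·
  (1,3): δ = 9.96°  ✓
  (1,4): δ = 27.17°  ✓
  (1,5): δ = 83.81°  ·
  (2,3): δ = 118.47°  ·
  (2,4): δ = 81.34°  ·
  (2,5): δ = 24.70°  ✓
  (3,4): δ = 142.87°  ·
  (3,5): δ = 86.23°  ·
  (4,5): δ = 123.36°  ·
antipodal pairs: 5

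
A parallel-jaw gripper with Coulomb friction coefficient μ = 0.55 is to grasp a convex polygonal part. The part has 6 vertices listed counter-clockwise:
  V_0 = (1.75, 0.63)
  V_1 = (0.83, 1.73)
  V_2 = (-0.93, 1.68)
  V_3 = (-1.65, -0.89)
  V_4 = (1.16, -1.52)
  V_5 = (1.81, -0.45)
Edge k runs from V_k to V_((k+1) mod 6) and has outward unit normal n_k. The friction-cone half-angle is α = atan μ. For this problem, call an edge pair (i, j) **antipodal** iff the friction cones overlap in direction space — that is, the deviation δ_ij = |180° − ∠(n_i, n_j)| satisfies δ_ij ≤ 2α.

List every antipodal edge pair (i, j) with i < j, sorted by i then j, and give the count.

α = atan 0.55 = 28.81°;  2α = 57.62°
n_0 = (+0.7671, +0.6416)
n_1 = (-0.0284, +0.9996)
n_2 = (-0.9629, +0.2698)
n_3 = (-0.2188, -0.9758)
n_4 = (+0.8547, -0.5192)
n_5 = (+0.9985, +0.0555)
  (0,1): δ = 128.28°  ·
  (0,2): δ = 55.56°  ✓
  (0,3): δ = 37.46°  ✓
  (0,4): δ = 108.81°  ·
  (0,5): δ = 143.27°  ·
  (1,2): δ = 107.28°  ·
  (1,3): δ = 14.26°  ✓
  (1,4): δ = 57.10°  ✓
  (1,5): δ = 91.55°  ·
  (2,3): δ = 86.99°  ·
  (2,4): δ = 15.63°  ✓
  (2,5): δ = 18.83°  ✓
  (3,4): δ = 108.64°  ·
  (3,5): δ = 74.18°  ·
  (4,5): δ = 145.54°  ·
antipodal pairs: 6

count = 6; pairs: (0,2), (0,3), (1,3), (1,4), (2,4), (2,5)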